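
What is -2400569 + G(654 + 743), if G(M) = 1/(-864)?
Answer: -2074091617/864 ≈ -2.4006e+6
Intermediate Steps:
G(M) = -1/864
-2400569 + G(654 + 743) = -2400569 - 1/864 = -2074091617/864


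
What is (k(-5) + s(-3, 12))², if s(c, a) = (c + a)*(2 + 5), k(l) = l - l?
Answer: 3969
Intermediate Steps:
k(l) = 0
s(c, a) = 7*a + 7*c (s(c, a) = (a + c)*7 = 7*a + 7*c)
(k(-5) + s(-3, 12))² = (0 + (7*12 + 7*(-3)))² = (0 + (84 - 21))² = (0 + 63)² = 63² = 3969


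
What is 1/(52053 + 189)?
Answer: 1/52242 ≈ 1.9142e-5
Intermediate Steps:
1/(52053 + 189) = 1/52242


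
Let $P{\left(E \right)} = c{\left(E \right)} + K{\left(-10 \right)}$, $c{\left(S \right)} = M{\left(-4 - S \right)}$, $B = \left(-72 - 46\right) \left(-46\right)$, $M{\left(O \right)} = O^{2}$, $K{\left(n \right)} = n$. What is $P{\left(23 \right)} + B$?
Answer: $6147$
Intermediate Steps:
$B = 5428$ ($B = \left(-118\right) \left(-46\right) = 5428$)
$c{\left(S \right)} = \left(-4 - S\right)^{2}$
$P{\left(E \right)} = -10 + \left(4 + E\right)^{2}$ ($P{\left(E \right)} = \left(4 + E\right)^{2} - 10 = -10 + \left(4 + E\right)^{2}$)
$P{\left(23 \right)} + B = \left(-10 + \left(4 + 23\right)^{2}\right) + 5428 = \left(-10 + 27^{2}\right) + 5428 = \left(-10 + 729\right) + 5428 = 719 + 5428 = 6147$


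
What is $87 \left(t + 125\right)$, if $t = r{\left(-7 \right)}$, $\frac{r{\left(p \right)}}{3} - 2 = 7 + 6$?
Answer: $14790$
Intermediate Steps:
$r{\left(p \right)} = 45$ ($r{\left(p \right)} = 6 + 3 \left(7 + 6\right) = 6 + 3 \cdot 13 = 6 + 39 = 45$)
$t = 45$
$87 \left(t + 125\right) = 87 \left(45 + 125\right) = 87 \cdot 170 = 14790$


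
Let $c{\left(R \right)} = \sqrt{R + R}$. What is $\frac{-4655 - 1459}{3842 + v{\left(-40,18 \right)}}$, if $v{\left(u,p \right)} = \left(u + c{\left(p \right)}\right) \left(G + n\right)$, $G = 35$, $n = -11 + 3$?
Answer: $- \frac{3057}{1462} \approx -2.091$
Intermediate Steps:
$c{\left(R \right)} = \sqrt{2} \sqrt{R}$ ($c{\left(R \right)} = \sqrt{2 R} = \sqrt{2} \sqrt{R}$)
$n = -8$
$v{\left(u,p \right)} = 27 u + 27 \sqrt{2} \sqrt{p}$ ($v{\left(u,p \right)} = \left(u + \sqrt{2} \sqrt{p}\right) \left(35 - 8\right) = \left(u + \sqrt{2} \sqrt{p}\right) 27 = 27 u + 27 \sqrt{2} \sqrt{p}$)
$\frac{-4655 - 1459}{3842 + v{\left(-40,18 \right)}} = \frac{-4655 - 1459}{3842 + \left(27 \left(-40\right) + 27 \sqrt{2} \sqrt{18}\right)} = - \frac{6114}{3842 - \left(1080 - 27 \sqrt{2} \cdot 3 \sqrt{2}\right)} = - \frac{6114}{3842 + \left(-1080 + 162\right)} = - \frac{6114}{3842 - 918} = - \frac{6114}{2924} = \left(-6114\right) \frac{1}{2924} = - \frac{3057}{1462}$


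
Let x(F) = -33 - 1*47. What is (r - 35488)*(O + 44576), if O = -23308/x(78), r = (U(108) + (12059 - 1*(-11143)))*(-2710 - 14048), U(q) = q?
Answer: -87640397091599/5 ≈ -1.7528e+13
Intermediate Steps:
x(F) = -80 (x(F) = -33 - 47 = -80)
r = -390628980 (r = (108 + (12059 - 1*(-11143)))*(-2710 - 14048) = (108 + (12059 + 11143))*(-16758) = (108 + 23202)*(-16758) = 23310*(-16758) = -390628980)
O = 5827/20 (O = -23308/(-80) = -23308*(-1/80) = 5827/20 ≈ 291.35)
(r - 35488)*(O + 44576) = (-390628980 - 35488)*(5827/20 + 44576) = -390664468*897347/20 = -87640397091599/5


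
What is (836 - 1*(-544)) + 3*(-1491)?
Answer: -3093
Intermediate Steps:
(836 - 1*(-544)) + 3*(-1491) = (836 + 544) - 4473 = 1380 - 4473 = -3093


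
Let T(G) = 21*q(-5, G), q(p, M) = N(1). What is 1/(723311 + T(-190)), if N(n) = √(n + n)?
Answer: 723311/523178801839 - 21*√2/523178801839 ≈ 1.3825e-6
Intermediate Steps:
N(n) = √2*√n (N(n) = √(2*n) = √2*√n)
q(p, M) = √2 (q(p, M) = √2*√1 = √2*1 = √2)
T(G) = 21*√2
1/(723311 + T(-190)) = 1/(723311 + 21*√2)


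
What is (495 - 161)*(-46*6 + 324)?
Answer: 16032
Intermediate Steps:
(495 - 161)*(-46*6 + 324) = 334*(-276 + 324) = 334*48 = 16032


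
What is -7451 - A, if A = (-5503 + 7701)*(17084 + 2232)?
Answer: -42464019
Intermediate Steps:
A = 42456568 (A = 2198*19316 = 42456568)
-7451 - A = -7451 - 1*42456568 = -7451 - 42456568 = -42464019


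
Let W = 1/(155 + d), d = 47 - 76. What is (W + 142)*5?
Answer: 89465/126 ≈ 710.04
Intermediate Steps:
d = -29
W = 1/126 (W = 1/(155 - 29) = 1/126 ≈ 0.0079365)
(W + 142)*5 = (1/126 + 142)*5 = (17893/126)*5 = 89465/126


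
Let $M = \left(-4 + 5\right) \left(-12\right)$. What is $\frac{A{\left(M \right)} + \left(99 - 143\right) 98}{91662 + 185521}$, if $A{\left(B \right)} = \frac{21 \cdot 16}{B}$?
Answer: $- \frac{4340}{277183} \approx -0.015658$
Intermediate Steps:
$M = -12$ ($M = 1 \left(-12\right) = -12$)
$A{\left(B \right)} = \frac{336}{B}$
$\frac{A{\left(M \right)} + \left(99 - 143\right) 98}{91662 + 185521} = \frac{\frac{336}{-12} + \left(99 - 143\right) 98}{91662 + 185521} = \frac{336 \left(- \frac{1}{12}\right) - 4312}{277183} = \left(-28 - 4312\right) \frac{1}{277183} = \left(-4340\right) \frac{1}{277183} = - \frac{4340}{277183}$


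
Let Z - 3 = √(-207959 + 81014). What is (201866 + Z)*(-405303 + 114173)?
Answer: -58770121970 - 873390*I*√14105 ≈ -5.877e+10 - 1.0373e+8*I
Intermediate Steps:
Z = 3 + 3*I*√14105 (Z = 3 + √(-207959 + 81014) = 3 + √(-126945) = 3 + 3*I*√14105 ≈ 3.0 + 356.29*I)
(201866 + Z)*(-405303 + 114173) = (201866 + (3 + 3*I*√14105))*(-405303 + 114173) = (201869 + 3*I*√14105)*(-291130) = -58770121970 - 873390*I*√14105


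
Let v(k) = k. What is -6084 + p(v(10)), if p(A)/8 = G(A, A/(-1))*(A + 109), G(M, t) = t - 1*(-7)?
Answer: -8940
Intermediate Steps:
G(M, t) = 7 + t (G(M, t) = t + 7 = 7 + t)
p(A) = 8*(7 - A)*(109 + A) (p(A) = 8*((7 + A/(-1))*(A + 109)) = 8*((7 + A*(-1))*(109 + A)) = 8*((7 - A)*(109 + A)) = 8*(7 - A)*(109 + A))
-6084 + p(v(10)) = -6084 - 8*(-7 + 10)*(109 + 10) = -6084 - 8*3*119 = -6084 - 2856 = -8940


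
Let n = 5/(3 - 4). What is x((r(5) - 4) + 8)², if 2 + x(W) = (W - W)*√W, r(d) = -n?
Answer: 4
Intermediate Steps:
n = -5 (n = 5/(-1) = 5*(-1) = -5)
r(d) = 5 (r(d) = -1*(-5) = 5)
x(W) = -2 (x(W) = -2 + (W - W)*√W = -2 + 0*√W = -2 + 0 = -2)
x((r(5) - 4) + 8)² = (-2)² = 4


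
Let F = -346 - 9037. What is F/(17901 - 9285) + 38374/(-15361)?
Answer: -474762647/132350376 ≈ -3.5872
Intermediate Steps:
F = -9383
F/(17901 - 9285) + 38374/(-15361) = -9383/(17901 - 9285) + 38374/(-15361) = -9383/8616 + 38374*(-1/15361) = -9383*1/8616 - 38374/15361 = -9383/8616 - 38374/15361 = -474762647/132350376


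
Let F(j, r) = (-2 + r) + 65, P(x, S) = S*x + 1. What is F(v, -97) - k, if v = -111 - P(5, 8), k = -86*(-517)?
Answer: -44496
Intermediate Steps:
k = 44462
P(x, S) = 1 + S*x
v = -152 (v = -111 - (1 + 8*5) = -111 - (1 + 40) = -111 - 1*41 = -111 - 41 = -152)
F(j, r) = 63 + r
F(v, -97) - k = (63 - 97) - 1*44462 = -34 - 44462 = -44496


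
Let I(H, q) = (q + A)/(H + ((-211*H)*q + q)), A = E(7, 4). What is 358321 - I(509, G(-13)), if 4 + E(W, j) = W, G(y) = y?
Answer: 500460849253/1396683 ≈ 3.5832e+5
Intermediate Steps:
E(W, j) = -4 + W
A = 3 (A = -4 + 7 = 3)
I(H, q) = (3 + q)/(H + q - 211*H*q) (I(H, q) = (q + 3)/(H + ((-211*H)*q + q)) = (3 + q)/(H + (-211*H*q + q)) = (3 + q)/(H + (q - 211*H*q)) = (3 + q)/(H + q - 211*H*q))
358321 - I(509, G(-13)) = 358321 - (3 - 13)/(509 - 13 - 211*509*(-13)) = 358321 - (-10)/(509 - 13 + 1396187) = 358321 - (-10)/1396683 = 358321 - 1*(-10/1396683) = 358321 + 10/1396683 = 500460849253/1396683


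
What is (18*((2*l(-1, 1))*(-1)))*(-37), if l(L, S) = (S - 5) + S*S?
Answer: -3996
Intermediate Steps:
l(L, S) = -5 + S + S² (l(L, S) = (-5 + S) + S² = -5 + S + S²)
(18*((2*l(-1, 1))*(-1)))*(-37) = (18*((2*(-5 + 1 + 1²))*(-1)))*(-37) = (18*((2*(-5 + 1 + 1))*(-1)))*(-37) = (18*((2*(-3))*(-1)))*(-37) = (18*(-6*(-1)))*(-37) = (18*6)*(-37) = 108*(-37) = -3996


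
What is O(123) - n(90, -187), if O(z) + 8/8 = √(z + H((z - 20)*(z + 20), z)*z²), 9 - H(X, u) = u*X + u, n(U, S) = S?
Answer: 186 + I*√27410434626 ≈ 186.0 + 1.6556e+5*I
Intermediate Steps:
H(X, u) = 9 - u - X*u (H(X, u) = 9 - (u*X + u) = 9 - (X*u + u) = 9 - (u + X*u) = 9 + (-u - X*u) = 9 - u - X*u)
O(z) = -1 + √(z + z²*(9 - z - z*(-20 + z)*(20 + z))) (O(z) = -1 + √(z + (9 - z - (z - 20)*(z + 20)*z)*z²) = -1 + √(z + (9 - z - (-20 + z)*(20 + z)*z)*z²) = -1 + √(z + (9 - z - z*(-20 + z)*(20 + z))*z²) = -1 + √(z + z²*(9 - z - z*(-20 + z)*(20 + z))))
O(123) - n(90, -187) = (-1 + √(123*(1 - 1*123⁴ + 9*123 + 399*123²))) - 1*(-187) = (-1 + √(123*(1 - 1*228886641 + 1107 + 399*15129))) + 187 = (-1 + √(123*(1 - 228886641 + 1107 + 6036471))) + 187 = (-1 + √(123*(-222849062))) + 187 = (-1 + √(-27410434626)) + 187 = (-1 + I*√27410434626) + 187 = 186 + I*√27410434626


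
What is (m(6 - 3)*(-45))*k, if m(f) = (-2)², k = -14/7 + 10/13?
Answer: 2880/13 ≈ 221.54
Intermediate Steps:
k = -16/13 (k = -14*⅐ + 10*(1/13) = -2 + 10/13 = -16/13 ≈ -1.2308)
m(f) = 4
(m(6 - 3)*(-45))*k = (4*(-45))*(-16/13) = -180*(-16/13) = 2880/13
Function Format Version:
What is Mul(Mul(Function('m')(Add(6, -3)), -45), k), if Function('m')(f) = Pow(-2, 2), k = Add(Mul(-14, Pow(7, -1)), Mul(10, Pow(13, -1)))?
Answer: Rational(2880, 13) ≈ 221.54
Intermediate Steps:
k = Rational(-16, 13) (k = Add(Mul(-14, Rational(1, 7)), Mul(10, Rational(1, 13))) = Add(-2, Rational(10, 13)) = Rational(-16, 13) ≈ -1.2308)
Function('m')(f) = 4
Mul(Mul(Function('m')(Add(6, -3)), -45), k) = Mul(Mul(4, -45), Rational(-16, 13)) = Mul(-180, Rational(-16, 13)) = Rational(2880, 13)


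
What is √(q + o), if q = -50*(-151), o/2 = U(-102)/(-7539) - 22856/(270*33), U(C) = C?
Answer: √11674779044104330/1243935 ≈ 86.861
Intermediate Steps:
o = -57134188/11195415 (o = 2*(-102/(-7539) - 22856/(270*33)) = 2*(-102*(-1/7539) - 22856/8910) = 2*(34/2513 - 22856*1/8910) = 2*(34/2513 - 11428/4455) = 2*(-28567094/11195415) = -57134188/11195415 ≈ -5.1034)
q = 7550
√(q + o) = √(7550 - 57134188/11195415) = √(84468249062/11195415) = √11674779044104330/1243935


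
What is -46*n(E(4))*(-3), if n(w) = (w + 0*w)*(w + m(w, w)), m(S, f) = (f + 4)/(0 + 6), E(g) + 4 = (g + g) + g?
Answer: 11040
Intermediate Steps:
E(g) = -4 + 3*g (E(g) = -4 + ((g + g) + g) = -4 + (2*g + g) = -4 + 3*g)
m(S, f) = ⅔ + f/6 (m(S, f) = (4 + f)/6 = (4 + f)*(⅙) = ⅔ + f/6)
n(w) = w*(⅔ + 7*w/6) (n(w) = (w + 0*w)*(w + (⅔ + w/6)) = (w + 0)*(⅔ + 7*w/6) = w*(⅔ + 7*w/6))
-46*n(E(4))*(-3) = -23*(-4 + 3*4)*(4 + 7*(-4 + 3*4))/3*(-3) = -23*(-4 + 12)*(4 + 7*(-4 + 12))/3*(-3) = -23*8*(4 + 7*8)/3*(-3) = -23*8*(4 + 56)/3*(-3) = -23*8*60/3*(-3) = -46*80*(-3) = -3680*(-3) = 11040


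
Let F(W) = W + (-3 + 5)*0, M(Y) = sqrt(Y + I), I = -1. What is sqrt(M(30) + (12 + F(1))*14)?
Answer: sqrt(182 + sqrt(29)) ≈ 13.689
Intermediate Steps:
M(Y) = sqrt(-1 + Y) (M(Y) = sqrt(Y - 1) = sqrt(-1 + Y))
F(W) = W (F(W) = W + 2*0 = W + 0 = W)
sqrt(M(30) + (12 + F(1))*14) = sqrt(sqrt(-1 + 30) + (12 + 1)*14) = sqrt(sqrt(29) + 13*14) = sqrt(sqrt(29) + 182) = sqrt(182 + sqrt(29))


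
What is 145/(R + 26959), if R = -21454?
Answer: 29/1101 ≈ 0.026340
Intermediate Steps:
145/(R + 26959) = 145/(-21454 + 26959) = 145/5505 = (1/5505)*145 = 29/1101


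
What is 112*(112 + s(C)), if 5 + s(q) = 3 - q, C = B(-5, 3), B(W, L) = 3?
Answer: 11984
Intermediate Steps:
C = 3
s(q) = -2 - q (s(q) = -5 + (3 - q) = -2 - q)
112*(112 + s(C)) = 112*(112 + (-2 - 1*3)) = 112*(112 + (-2 - 3)) = 112*(112 - 5) = 112*107 = 11984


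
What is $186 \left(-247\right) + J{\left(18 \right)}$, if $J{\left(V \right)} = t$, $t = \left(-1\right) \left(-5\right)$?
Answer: $-45937$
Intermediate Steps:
$t = 5$
$J{\left(V \right)} = 5$
$186 \left(-247\right) + J{\left(18 \right)} = 186 \left(-247\right) + 5 = -45942 + 5 = -45937$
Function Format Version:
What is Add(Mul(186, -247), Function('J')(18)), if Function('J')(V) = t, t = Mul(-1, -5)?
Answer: -45937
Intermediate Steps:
t = 5
Function('J')(V) = 5
Add(Mul(186, -247), Function('J')(18)) = Add(Mul(186, -247), 5) = Add(-45942, 5) = -45937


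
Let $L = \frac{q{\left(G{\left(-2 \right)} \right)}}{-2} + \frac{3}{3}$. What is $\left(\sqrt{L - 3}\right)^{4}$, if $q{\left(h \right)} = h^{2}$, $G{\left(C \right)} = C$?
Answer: $16$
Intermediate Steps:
$L = -1$ ($L = \frac{\left(-2\right)^{2}}{-2} + \frac{3}{3} = 4 \left(- \frac{1}{2}\right) + 3 \cdot \frac{1}{3} = -2 + 1 = -1$)
$\left(\sqrt{L - 3}\right)^{4} = \left(\sqrt{-1 - 3}\right)^{4} = \left(\sqrt{-4}\right)^{4} = \left(2 i\right)^{4} = 16$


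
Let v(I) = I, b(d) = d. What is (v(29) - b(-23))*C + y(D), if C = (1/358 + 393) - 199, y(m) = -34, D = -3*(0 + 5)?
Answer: 1799692/179 ≈ 10054.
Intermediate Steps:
D = -15 (D = -3*5 = -15)
C = 69453/358 (C = (1/358 + 393) - 199 = 140695/358 - 199 = 69453/358 ≈ 194.00)
(v(29) - b(-23))*C + y(D) = (29 - 1*(-23))*(69453/358) - 34 = (29 + 23)*(69453/358) - 34 = 52*(69453/358) - 34 = 1805778/179 - 34 = 1799692/179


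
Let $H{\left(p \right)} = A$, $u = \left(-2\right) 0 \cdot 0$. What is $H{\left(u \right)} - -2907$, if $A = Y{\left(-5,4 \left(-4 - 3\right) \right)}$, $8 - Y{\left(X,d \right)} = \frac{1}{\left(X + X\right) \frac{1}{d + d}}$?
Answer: $\frac{14547}{5} \approx 2909.4$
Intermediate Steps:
$Y{\left(X,d \right)} = 8 - \frac{d}{X}$ ($Y{\left(X,d \right)} = 8 - \frac{1}{\left(X + X\right) \frac{1}{d + d}} = 8 - \frac{1}{2 X \frac{1}{2 d}} = 8 - \frac{1}{X \frac{1}{d}} = 8 - \frac{d}{X}$)
$A = \frac{12}{5}$ ($A = 8 - \frac{4 \left(-4 - 3\right)}{-5} = 8 - 4 \left(-7\right) \left(- \frac{1}{5}\right) = 8 - \left(-28\right) \left(- \frac{1}{5}\right) = 8 - \frac{28}{5} = \frac{12}{5} \approx 2.4$)
$u = 0$ ($u = 0 \cdot 0 = 0$)
$H{\left(p \right)} = \frac{12}{5}$
$H{\left(u \right)} - -2907 = \frac{12}{5} - -2907 = \frac{12}{5} + 2907 = \frac{14547}{5}$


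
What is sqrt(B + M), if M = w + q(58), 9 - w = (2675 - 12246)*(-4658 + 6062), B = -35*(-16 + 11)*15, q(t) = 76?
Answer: sqrt(13440394) ≈ 3666.1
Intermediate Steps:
B = 2625 (B = -35*(-5)*15 = 175*15 = 2625)
w = 13437693 (w = 9 - (2675 - 12246)*(-4658 + 6062) = 9 - (-9571)*1404 = 9 - 1*(-13437684) = 9 + 13437684 = 13437693)
M = 13437769 (M = 13437693 + 76 = 13437769)
sqrt(B + M) = sqrt(2625 + 13437769) = sqrt(13440394)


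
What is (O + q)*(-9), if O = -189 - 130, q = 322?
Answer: -27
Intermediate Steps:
O = -319
(O + q)*(-9) = (-319 + 322)*(-9) = 3*(-9) = -27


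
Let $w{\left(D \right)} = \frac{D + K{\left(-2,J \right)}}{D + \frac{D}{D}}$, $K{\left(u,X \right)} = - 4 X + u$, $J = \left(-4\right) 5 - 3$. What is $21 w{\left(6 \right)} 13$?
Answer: $3744$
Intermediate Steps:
$J = -23$ ($J = -20 - 3 = -23$)
$K{\left(u,X \right)} = u - 4 X$
$w{\left(D \right)} = \frac{90 + D}{1 + D}$ ($w{\left(D \right)} = \frac{D - -90}{D + \frac{D}{D}} = \frac{D + \left(-2 + 92\right)}{D + 1} = \frac{D + 90}{1 + D} = \frac{90 + D}{1 + D}$)
$21 w{\left(6 \right)} 13 = 21 \frac{90 + 6}{1 + 6} \cdot 13 = 21 \cdot \frac{1}{7} \cdot 96 \cdot 13 = 21 \cdot \frac{96}{7} \cdot 13 = 288 \cdot 13 = 3744$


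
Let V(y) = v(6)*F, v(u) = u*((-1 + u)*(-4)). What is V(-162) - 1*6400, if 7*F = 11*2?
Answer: -47440/7 ≈ -6777.1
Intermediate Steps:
v(u) = u*(4 - 4*u)
F = 22/7 (F = (11*2)/7 = (1/7)*22 = 22/7 ≈ 3.1429)
V(y) = -2640/7 (V(y) = (4*6*(1 - 1*6))*(22/7) = (4*6*(1 - 6))*(22/7) = (4*6*(-5))*(22/7) = -120*22/7 = -2640/7)
V(-162) - 1*6400 = -2640/7 - 1*6400 = -2640/7 - 6400 = -47440/7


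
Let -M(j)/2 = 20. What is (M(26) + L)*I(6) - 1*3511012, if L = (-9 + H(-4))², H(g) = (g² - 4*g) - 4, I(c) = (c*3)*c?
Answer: -3476344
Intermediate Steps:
I(c) = 3*c² (I(c) = (3*c)*c = 3*c²)
H(g) = -4 + g² - 4*g
M(j) = -40 (M(j) = -2*20 = -40)
L = 361 (L = (-9 + (-4 + (-4)² - 4*(-4)))² = (-9 + (-4 + 16 + 16))² = (-9 + 28)² = 19² = 361)
(M(26) + L)*I(6) - 1*3511012 = (-40 + 361)*(3*6²) - 1*3511012 = 321*(3*36) - 3511012 = 321*108 - 3511012 = 34668 - 3511012 = -3476344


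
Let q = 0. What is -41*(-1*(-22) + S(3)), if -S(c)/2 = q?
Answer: -902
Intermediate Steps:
S(c) = 0 (S(c) = -2*0 = 0)
-41*(-1*(-22) + S(3)) = -41*(-1*(-22) + 0) = -41*(22 + 0) = -41*22 = -902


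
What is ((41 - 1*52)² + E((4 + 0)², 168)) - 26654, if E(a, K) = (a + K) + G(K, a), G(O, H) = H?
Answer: -26333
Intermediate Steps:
E(a, K) = K + 2*a (E(a, K) = (a + K) + a = (K + a) + a = K + 2*a)
((41 - 1*52)² + E((4 + 0)², 168)) - 26654 = ((41 - 1*52)² + (168 + 2*(4 + 0)²)) - 26654 = ((41 - 52)² + (168 + 2*4²)) - 26654 = ((-11)² + (168 + 2*16)) - 26654 = (121 + (168 + 32)) - 26654 = (121 + 200) - 26654 = 321 - 26654 = -26333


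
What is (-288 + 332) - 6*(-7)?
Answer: 86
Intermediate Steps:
(-288 + 332) - 6*(-7) = 44 + 42 = 86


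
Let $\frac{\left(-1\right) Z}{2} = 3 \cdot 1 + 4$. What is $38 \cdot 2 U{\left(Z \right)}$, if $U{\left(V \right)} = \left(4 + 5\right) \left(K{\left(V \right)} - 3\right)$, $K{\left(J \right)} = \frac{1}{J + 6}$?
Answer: $- \frac{4275}{2} \approx -2137.5$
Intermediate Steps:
$K{\left(J \right)} = \frac{1}{6 + J}$
$Z = -14$ ($Z = - 2 \left(3 \cdot 1 + 4\right) = - 2 \left(3 + 4\right) = \left(-2\right) 7 = -14$)
$U{\left(V \right)} = -27 + \frac{9}{6 + V}$ ($U{\left(V \right)} = \left(4 + 5\right) \left(\frac{1}{6 + V} - 3\right) = 9 \left(-3 + \frac{1}{6 + V}\right) = -27 + \frac{9}{6 + V}$)
$38 \cdot 2 U{\left(Z \right)} = 38 \cdot 2 \frac{9 \left(-17 - -42\right)}{6 - 14} = 76 \frac{9 \left(-17 + 42\right)}{-8} = 76 \cdot 9 \left(- \frac{1}{8}\right) 25 = 76 \left(- \frac{225}{8}\right) = - \frac{4275}{2}$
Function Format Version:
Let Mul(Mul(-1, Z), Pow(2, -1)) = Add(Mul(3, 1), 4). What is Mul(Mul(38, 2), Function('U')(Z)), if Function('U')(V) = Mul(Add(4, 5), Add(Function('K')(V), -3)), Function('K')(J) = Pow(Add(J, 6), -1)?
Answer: Rational(-4275, 2) ≈ -2137.5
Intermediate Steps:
Function('K')(J) = Pow(Add(6, J), -1)
Z = -14 (Z = Mul(-2, Add(Mul(3, 1), 4)) = Mul(-2, Add(3, 4)) = Mul(-2, 7) = -14)
Function('U')(V) = Add(-27, Mul(9, Pow(Add(6, V), -1))) (Function('U')(V) = Mul(Add(4, 5), Add(Pow(Add(6, V), -1), -3)) = Mul(9, Add(-3, Pow(Add(6, V), -1))) = Add(-27, Mul(9, Pow(Add(6, V), -1))))
Mul(Mul(38, 2), Function('U')(Z)) = Mul(Mul(38, 2), Mul(9, Pow(Add(6, -14), -1), Add(-17, Mul(-3, -14)))) = Mul(76, Mul(9, Pow(-8, -1), Add(-17, 42))) = Mul(76, Mul(9, Rational(-1, 8), 25)) = Mul(76, Rational(-225, 8)) = Rational(-4275, 2)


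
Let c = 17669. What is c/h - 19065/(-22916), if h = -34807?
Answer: 258692651/797637212 ≈ 0.32432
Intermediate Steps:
c/h - 19065/(-22916) = 17669/(-34807) - 19065/(-22916) = 17669*(-1/34807) - 19065*(-1/22916) = -17669/34807 + 19065/22916 = 258692651/797637212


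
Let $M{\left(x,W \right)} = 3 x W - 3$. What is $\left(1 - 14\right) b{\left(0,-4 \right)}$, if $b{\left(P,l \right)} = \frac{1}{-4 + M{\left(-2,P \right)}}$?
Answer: $\frac{13}{7} \approx 1.8571$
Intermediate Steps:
$M{\left(x,W \right)} = -3 + 3 W x$ ($M{\left(x,W \right)} = 3 W x - 3 = -3 + 3 W x$)
$b{\left(P,l \right)} = \frac{1}{-7 - 6 P}$ ($b{\left(P,l \right)} = \frac{1}{-4 + \left(-3 + 3 P \left(-2\right)\right)} = \frac{1}{-4 - \left(3 + 6 P\right)} = \frac{1}{-7 - 6 P}$)
$\left(1 - 14\right) b{\left(0,-4 \right)} = \frac{1 - 14}{-7 - 0} = - \frac{13}{-7 + 0} = - \frac{13}{-7} = \left(-13\right) \left(- \frac{1}{7}\right) = \frac{13}{7}$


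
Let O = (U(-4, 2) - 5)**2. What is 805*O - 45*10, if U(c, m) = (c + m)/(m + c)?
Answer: 12430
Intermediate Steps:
U(c, m) = 1 (U(c, m) = (c + m)/(c + m) = 1)
O = 16 (O = (1 - 5)**2 = (-4)**2 = 16)
805*O - 45*10 = 805*16 - 45*10 = 12880 - 450 = 12430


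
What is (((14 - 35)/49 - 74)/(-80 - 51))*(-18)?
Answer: -9378/917 ≈ -10.227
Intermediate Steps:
(((14 - 35)/49 - 74)/(-80 - 51))*(-18) = ((-21*1/49 - 74)/(-131))*(-18) = ((-3/7 - 74)*(-1/131))*(-18) = -521/7*(-1/131)*(-18) = (521/917)*(-18) = -9378/917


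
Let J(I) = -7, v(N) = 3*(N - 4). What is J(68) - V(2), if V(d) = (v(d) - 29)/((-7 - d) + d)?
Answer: -12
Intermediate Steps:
v(N) = -12 + 3*N (v(N) = 3*(-4 + N) = -12 + 3*N)
V(d) = 41/7 - 3*d/7 (V(d) = ((-12 + 3*d) - 29)/((-7 - d) + d) = (-41 + 3*d)/(-7) = (-41 + 3*d)*(-⅐) = 41/7 - 3*d/7)
J(68) - V(2) = -7 - (41/7 - 3/7*2) = -7 - (41/7 - 6/7) = -7 - 1*5 = -7 - 5 = -12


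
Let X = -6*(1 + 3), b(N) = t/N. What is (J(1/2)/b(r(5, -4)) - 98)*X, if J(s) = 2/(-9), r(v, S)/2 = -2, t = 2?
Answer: 7024/3 ≈ 2341.3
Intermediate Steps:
r(v, S) = -4 (r(v, S) = 2*(-2) = -4)
b(N) = 2/N
J(s) = -2/9 (J(s) = 2*(-1/9) = -2/9)
X = -24 (X = -6*4 = -24)
(J(1/2)/b(r(5, -4)) - 98)*X = (-2/(9*(2/(-4))) - 98)*(-24) = (-2/(9*(2*(-1/4))) - 98)*(-24) = (-2/(9*(-1/2)) - 98)*(-24) = (-2/9*(-2) - 98)*(-24) = (4/9 - 98)*(-24) = -878/9*(-24) = 7024/3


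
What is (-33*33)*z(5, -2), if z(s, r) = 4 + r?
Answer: -2178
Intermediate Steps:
(-33*33)*z(5, -2) = (-33*33)*(4 - 2) = -1089*2 = -2178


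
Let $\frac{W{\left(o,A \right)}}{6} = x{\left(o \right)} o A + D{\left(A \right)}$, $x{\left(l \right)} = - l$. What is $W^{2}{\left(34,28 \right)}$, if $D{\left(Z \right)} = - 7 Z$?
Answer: $38174907456$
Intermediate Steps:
$W{\left(o,A \right)} = - 42 A - 6 A o^{2}$ ($W{\left(o,A \right)} = 6 \left(- o o A - 7 A\right) = 6 \left(- o^{2} A - 7 A\right) = 6 \left(- A o^{2} - 7 A\right) = 6 \left(- 7 A - A o^{2}\right) = - 42 A - 6 A o^{2}$)
$W^{2}{\left(34,28 \right)} = \left(6 \cdot 28 \left(-7 - 34^{2}\right)\right)^{2} = \left(6 \cdot 28 \left(-7 - 1156\right)\right)^{2} = \left(6 \cdot 28 \left(-1163\right)\right)^{2} = \left(-195384\right)^{2} = 38174907456$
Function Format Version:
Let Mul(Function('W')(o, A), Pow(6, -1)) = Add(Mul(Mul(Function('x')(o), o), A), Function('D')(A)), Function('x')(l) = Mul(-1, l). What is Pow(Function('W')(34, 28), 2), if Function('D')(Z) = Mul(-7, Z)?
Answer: 38174907456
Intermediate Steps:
Function('W')(o, A) = Add(Mul(-42, A), Mul(-6, A, Pow(o, 2))) (Function('W')(o, A) = Mul(6, Add(Mul(Mul(Mul(-1, o), o), A), Mul(-7, A))) = Mul(6, Add(Mul(Mul(-1, Pow(o, 2)), A), Mul(-7, A))) = Mul(6, Add(Mul(-1, A, Pow(o, 2)), Mul(-7, A))) = Mul(6, Add(Mul(-7, A), Mul(-1, A, Pow(o, 2)))) = Add(Mul(-42, A), Mul(-6, A, Pow(o, 2))))
Pow(Function('W')(34, 28), 2) = Pow(Mul(6, 28, Add(-7, Mul(-1, Pow(34, 2)))), 2) = Pow(Mul(6, 28, Add(-7, Mul(-1, 1156))), 2) = Pow(Mul(6, 28, Add(-7, -1156)), 2) = Pow(Mul(6, 28, -1163), 2) = Pow(-195384, 2) = 38174907456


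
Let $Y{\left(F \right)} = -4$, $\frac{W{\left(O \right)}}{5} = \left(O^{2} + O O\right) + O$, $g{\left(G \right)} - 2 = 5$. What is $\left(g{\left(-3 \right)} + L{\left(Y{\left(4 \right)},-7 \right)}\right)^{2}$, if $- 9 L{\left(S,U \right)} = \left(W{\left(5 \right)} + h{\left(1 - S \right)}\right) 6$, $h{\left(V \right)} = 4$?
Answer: $32041$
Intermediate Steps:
$g{\left(G \right)} = 7$ ($g{\left(G \right)} = 2 + 5 = 7$)
$W{\left(O \right)} = 5 O + 10 O^{2}$ ($W{\left(O \right)} = 5 \left(\left(O^{2} + O O\right) + O\right) = 5 \left(\left(O^{2} + O^{2}\right) + O\right) = 5 \left(2 O^{2} + O\right) = 5 \left(O + 2 O^{2}\right) = 5 O + 10 O^{2}$)
$L{\left(S,U \right)} = -186$ ($L{\left(S,U \right)} = - \frac{\left(5 \cdot 5 \left(1 + 2 \cdot 5\right) + 4\right) 6}{9} = - \frac{\left(5 \cdot 5 \left(1 + 10\right) + 4\right) 6}{9} = - \frac{\left(5 \cdot 5 \cdot 11 + 4\right) 6}{9} = - \frac{\left(275 + 4\right) 6}{9} = - \frac{279 \cdot 6}{9} = \left(- \frac{1}{9}\right) 1674 = -186$)
$\left(g{\left(-3 \right)} + L{\left(Y{\left(4 \right)},-7 \right)}\right)^{2} = \left(7 - 186\right)^{2} = \left(-179\right)^{2} = 32041$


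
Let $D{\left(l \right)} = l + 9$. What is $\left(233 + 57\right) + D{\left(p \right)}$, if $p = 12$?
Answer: $311$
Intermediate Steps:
$D{\left(l \right)} = 9 + l$
$\left(233 + 57\right) + D{\left(p \right)} = \left(233 + 57\right) + \left(9 + 12\right) = 290 + 21 = 311$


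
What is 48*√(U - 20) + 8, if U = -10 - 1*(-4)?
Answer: 8 + 48*I*√26 ≈ 8.0 + 244.75*I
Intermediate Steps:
U = -6 (U = -10 + 4 = -6)
48*√(U - 20) + 8 = 48*√(-6 - 20) + 8 = 48*√(-26) + 8 = 48*(I*√26) + 8 = 48*I*√26 + 8 = 8 + 48*I*√26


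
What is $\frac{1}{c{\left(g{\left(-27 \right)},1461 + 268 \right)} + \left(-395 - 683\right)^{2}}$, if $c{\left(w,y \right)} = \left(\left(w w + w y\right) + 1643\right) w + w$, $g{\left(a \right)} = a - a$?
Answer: $\frac{1}{1162084} \approx 8.6052 \cdot 10^{-7}$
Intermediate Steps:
$g{\left(a \right)} = 0$
$c{\left(w,y \right)} = w + w \left(1643 + w^{2} + w y\right)$ ($c{\left(w,y \right)} = \left(\left(w^{2} + w y\right) + 1643\right) w + w = \left(1643 + w^{2} + w y\right) w + w = w \left(1643 + w^{2} + w y\right) + w = w + w \left(1643 + w^{2} + w y\right)$)
$\frac{1}{c{\left(g{\left(-27 \right)},1461 + 268 \right)} + \left(-395 - 683\right)^{2}} = \frac{1}{0 \left(1644 + 0^{2} + 0 \left(1461 + 268\right)\right) + \left(-395 - 683\right)^{2}} = \frac{1}{0 \left(1644 + 0 + 0 \cdot 1729\right) + \left(-1078\right)^{2}} = \frac{1}{0 \left(1644 + 0 + 0\right) + 1162084} = \frac{1}{0 \cdot 1644 + 1162084} = \frac{1}{0 + 1162084} = \frac{1}{1162084}$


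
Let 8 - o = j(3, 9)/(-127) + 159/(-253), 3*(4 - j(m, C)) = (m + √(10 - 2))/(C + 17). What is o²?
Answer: 471019124362697/6281128663524 - 7234325*√2/2068882959 ≈ 74.985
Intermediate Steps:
j(m, C) = 4 - (m + 2*√2)/(3*(17 + C)) (j(m, C) = 4 - (m + √(10 - 2))/(3*(C + 17)) = 4 - (m + √8)/(3*(17 + C)) = 4 - (m + 2*√2)/(3*(17 + C)))
o = 7234325/835406 - √2/4953 (o = 8 - (((204 - 1*3 - 2*√2 + 12*9)/(3*(17 + 9)))/(-127) + 159/(-253)) = 8 - (((⅓)*(204 - 3 - 2*√2 + 108)/26)*(-1/127) + 159*(-1/253)) = 8 - (((⅓)*(1/26)*(309 - 2*√2))*(-1/127) - 159/253) = 8 - ((103/26 - √2/39)*(-1/127) - 159/253) = 8 - ((-103/3302 + √2/4953) - 159/253) = 8 - (-551077/835406 + √2/4953) = 8 + (551077/835406 - √2/4953) = 7234325/835406 - √2/4953 ≈ 8.6594)
o² = (7234325/835406 - √2/4953)²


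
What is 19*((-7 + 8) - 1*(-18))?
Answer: 361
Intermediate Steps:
19*((-7 + 8) - 1*(-18)) = 19*(1 + 18) = 19*19 = 361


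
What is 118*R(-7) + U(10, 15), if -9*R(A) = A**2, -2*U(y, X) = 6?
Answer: -5809/9 ≈ -645.44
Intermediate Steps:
U(y, X) = -3 (U(y, X) = -1/2*6 = -3)
R(A) = -A**2/9
118*R(-7) + U(10, 15) = 118*(-1/9*(-7)**2) - 3 = 118*(-1/9*49) - 3 = 118*(-49/9) - 3 = -5782/9 - 3 = -5809/9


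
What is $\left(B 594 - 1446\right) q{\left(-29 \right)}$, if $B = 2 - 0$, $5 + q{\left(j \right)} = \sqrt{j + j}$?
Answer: $1290 - 258 i \sqrt{58} \approx 1290.0 - 1964.9 i$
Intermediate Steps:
$q{\left(j \right)} = -5 + \sqrt{2} \sqrt{j}$ ($q{\left(j \right)} = -5 + \sqrt{j + j} = -5 + \sqrt{2 j} = -5 + \sqrt{2} \sqrt{j}$)
$B = 2$ ($B = 2 + 0 = 2$)
$\left(B 594 - 1446\right) q{\left(-29 \right)} = \left(2 \cdot 594 - 1446\right) \left(-5 + \sqrt{2} \sqrt{-29}\right) = \left(1188 - 1446\right) \left(-5 + \sqrt{2} i \sqrt{29}\right) = - 258 \left(-5 + i \sqrt{58}\right) = 1290 - 258 i \sqrt{58}$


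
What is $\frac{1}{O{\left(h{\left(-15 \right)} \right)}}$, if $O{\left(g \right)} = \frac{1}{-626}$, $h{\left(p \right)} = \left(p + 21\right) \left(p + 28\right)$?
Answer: $-626$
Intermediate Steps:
$h{\left(p \right)} = \left(21 + p\right) \left(28 + p\right)$
$O{\left(g \right)} = - \frac{1}{626}$
$\frac{1}{O{\left(h{\left(-15 \right)} \right)}} = \frac{1}{- \frac{1}{626}} = -626$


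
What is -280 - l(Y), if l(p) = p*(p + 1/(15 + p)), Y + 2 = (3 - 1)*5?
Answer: -7920/23 ≈ -344.35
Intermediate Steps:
Y = 8 (Y = -2 + (3 - 1)*5 = -2 + 2*5 = -2 + 10 = 8)
-280 - l(Y) = -280 - 8*(1 + 8² + 15*8)/(15 + 8) = -280 - 8*(1 + 64 + 120)/23 = -280 - 8*185/23 = -280 - 1*1480/23 = -280 - 1480/23 = -7920/23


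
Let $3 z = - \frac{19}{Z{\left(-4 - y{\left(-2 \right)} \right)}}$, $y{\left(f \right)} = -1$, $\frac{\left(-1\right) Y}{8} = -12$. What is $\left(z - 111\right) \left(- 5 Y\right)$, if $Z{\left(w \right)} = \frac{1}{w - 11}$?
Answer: $10720$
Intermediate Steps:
$Y = 96$ ($Y = \left(-8\right) \left(-12\right) = 96$)
$Z{\left(w \right)} = \frac{1}{-11 + w}$
$z = \frac{266}{3}$ ($z = \frac{\left(-19\right) \frac{1}{\frac{1}{-11 - 3}}}{3} = \frac{\left(-19\right) \frac{1}{\frac{1}{-14}}}{3} = \frac{\left(-19\right) \frac{1}{- \frac{1}{14}}}{3} = \frac{\left(-19\right) \left(-14\right)}{3} = \frac{1}{3} \cdot 266 = \frac{266}{3} \approx 88.667$)
$\left(z - 111\right) \left(- 5 Y\right) = \left(\frac{266}{3} - 111\right) \left(\left(-5\right) 96\right) = \left(\frac{266}{3} - 111\right) \left(-480\right) = \left(- \frac{67}{3}\right) \left(-480\right) = 10720$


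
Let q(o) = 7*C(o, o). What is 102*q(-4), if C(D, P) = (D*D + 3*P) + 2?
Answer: 4284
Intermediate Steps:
C(D, P) = 2 + D**2 + 3*P (C(D, P) = (D**2 + 3*P) + 2 = 2 + D**2 + 3*P)
q(o) = 14 + 7*o**2 + 21*o (q(o) = 7*(2 + o**2 + 3*o) = 14 + 7*o**2 + 21*o)
102*q(-4) = 102*(14 + 7*(-4)**2 + 21*(-4)) = 102*(14 + 7*16 - 84) = 102*(14 + 112 - 84) = 102*42 = 4284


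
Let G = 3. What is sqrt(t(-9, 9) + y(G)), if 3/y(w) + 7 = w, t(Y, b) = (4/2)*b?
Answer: sqrt(69)/2 ≈ 4.1533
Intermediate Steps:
t(Y, b) = 2*b (t(Y, b) = (4*(1/2))*b = 2*b)
y(w) = 3/(-7 + w)
sqrt(t(-9, 9) + y(G)) = sqrt(2*9 + 3/(-7 + 3)) = sqrt(18 + 3/(-4)) = sqrt(18 + 3*(-1/4)) = sqrt(18 - 3/4) = sqrt(69/4) = sqrt(69)/2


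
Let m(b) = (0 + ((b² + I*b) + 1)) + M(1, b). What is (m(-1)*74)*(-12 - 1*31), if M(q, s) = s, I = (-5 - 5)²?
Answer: 315018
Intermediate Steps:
I = 100 (I = (-10)² = 100)
m(b) = 1 + b² + 101*b (m(b) = (0 + ((b² + 100*b) + 1)) + b = (0 + (1 + b² + 100*b)) + b = (1 + b² + 100*b) + b = 1 + b² + 101*b)
(m(-1)*74)*(-12 - 1*31) = ((1 + (-1)² + 101*(-1))*74)*(-12 - 1*31) = ((1 + 1 - 101)*74)*(-12 - 31) = -99*74*(-43) = -7326*(-43) = 315018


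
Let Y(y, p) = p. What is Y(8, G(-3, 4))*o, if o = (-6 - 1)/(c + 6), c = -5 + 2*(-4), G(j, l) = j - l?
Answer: -7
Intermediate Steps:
c = -13 (c = -5 - 8 = -13)
o = 1 (o = (-6 - 1)/(-13 + 6) = -7/(-7) = -7*(-1/7) = 1)
Y(8, G(-3, 4))*o = (-3 - 1*4)*1 = (-3 - 4)*1 = -7*1 = -7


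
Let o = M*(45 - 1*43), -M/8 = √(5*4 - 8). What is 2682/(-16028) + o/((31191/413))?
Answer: -1341/8014 - 13216*√3/31191 ≈ -0.90122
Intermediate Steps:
M = -16*√3 (M = -8*√(5*4 - 8) = -8*√(20 - 8) = -16*√3 ≈ -27.713)
o = -32*√3 (o = (-16*√3)*(45 - 1*43) = (-16*√3)*(45 - 43) = -16*√3*2 = -32*√3 ≈ -55.426)
2682/(-16028) + o/((31191/413)) = 2682/(-16028) + (-32*√3)/((31191/413)) = 2682*(-1/16028) + (-32*√3)/((31191*(1/413))) = -1341/8014 + (-32*√3)/(31191/413) = -1341/8014 - 32*√3*(413/31191) = -1341/8014 - 13216*√3/31191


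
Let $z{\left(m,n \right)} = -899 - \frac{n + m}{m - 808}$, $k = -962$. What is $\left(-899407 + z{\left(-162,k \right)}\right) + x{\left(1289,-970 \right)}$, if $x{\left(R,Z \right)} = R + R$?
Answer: $- \frac{435398642}{485} \approx -8.9773 \cdot 10^{5}$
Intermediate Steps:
$x{\left(R,Z \right)} = 2 R$
$z{\left(m,n \right)} = -899 - \frac{m + n}{-808 + m}$
$\left(-899407 + z{\left(-162,k \right)}\right) + x{\left(1289,-970 \right)} = \left(-899407 + \frac{726392 - -962 - -145800}{-808 - 162}\right) + 2 \cdot 1289 = \left(-899407 + \frac{726392 + 962 + 145800}{-970}\right) + 2578 = \left(-899407 - \frac{436577}{485}\right) + 2578 = - \frac{436648972}{485} + 2578 = - \frac{435398642}{485}$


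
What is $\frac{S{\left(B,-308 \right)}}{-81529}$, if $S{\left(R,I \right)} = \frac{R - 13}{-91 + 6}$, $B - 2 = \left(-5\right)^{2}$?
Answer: $\frac{2}{989995} \approx 2.0202 \cdot 10^{-6}$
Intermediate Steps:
$B = 27$ ($B = 2 + \left(-5\right)^{2} = 2 + 25 = 27$)
$S{\left(R,I \right)} = \frac{13}{85} - \frac{R}{85}$ ($S{\left(R,I \right)} = \frac{-13 + R}{-85} = \left(-13 + R\right) \left(- \frac{1}{85}\right) = \frac{13}{85} - \frac{R}{85}$)
$\frac{S{\left(B,-308 \right)}}{-81529} = \frac{\frac{13}{85} - \frac{27}{85}}{-81529} = \left(\frac{13}{85} - \frac{27}{85}\right) \left(- \frac{1}{81529}\right) = \left(- \frac{14}{85}\right) \left(- \frac{1}{81529}\right) = \frac{2}{989995}$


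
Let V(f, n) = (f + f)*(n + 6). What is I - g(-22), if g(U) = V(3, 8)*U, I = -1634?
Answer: 214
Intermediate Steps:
V(f, n) = 2*f*(6 + n) (V(f, n) = (2*f)*(6 + n) = 2*f*(6 + n))
g(U) = 84*U (g(U) = (2*3*(6 + 8))*U = (2*3*14)*U = 84*U)
I - g(-22) = -1634 - 84*(-22) = -1634 - 1*(-1848) = -1634 + 1848 = 214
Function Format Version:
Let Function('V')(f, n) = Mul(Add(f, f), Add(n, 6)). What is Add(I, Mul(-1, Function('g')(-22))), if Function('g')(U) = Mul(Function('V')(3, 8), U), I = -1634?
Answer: 214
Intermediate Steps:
Function('V')(f, n) = Mul(2, f, Add(6, n)) (Function('V')(f, n) = Mul(Mul(2, f), Add(6, n)) = Mul(2, f, Add(6, n)))
Function('g')(U) = Mul(84, U) (Function('g')(U) = Mul(Mul(2, 3, Add(6, 8)), U) = Mul(Mul(2, 3, 14), U) = Mul(84, U))
Add(I, Mul(-1, Function('g')(-22))) = Add(-1634, Mul(-1, Mul(84, -22))) = Add(-1634, Mul(-1, -1848)) = Add(-1634, 1848) = 214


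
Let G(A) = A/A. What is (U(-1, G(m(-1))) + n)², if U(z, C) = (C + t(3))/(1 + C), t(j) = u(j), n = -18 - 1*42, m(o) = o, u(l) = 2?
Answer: 13689/4 ≈ 3422.3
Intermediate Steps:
n = -60 (n = -18 - 42 = -60)
G(A) = 1
t(j) = 2
U(z, C) = (2 + C)/(1 + C) (U(z, C) = (C + 2)/(1 + C) = (2 + C)/(1 + C))
(U(-1, G(m(-1))) + n)² = ((2 + 1)/(1 + 1) - 60)² = (3/2 - 60)² = (-117/2)² = 13689/4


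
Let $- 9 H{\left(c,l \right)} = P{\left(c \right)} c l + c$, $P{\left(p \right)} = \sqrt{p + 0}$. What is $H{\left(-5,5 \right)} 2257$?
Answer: $\frac{11285}{9} + \frac{56425 i \sqrt{5}}{9} \approx 1253.9 + 14019.0 i$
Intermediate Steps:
$P{\left(p \right)} = \sqrt{p}$
$H{\left(c,l \right)} = - \frac{c}{9} - \frac{l c^{\frac{3}{2}}}{9}$ ($H{\left(c,l \right)} = - \frac{\sqrt{c} c l + c}{9} = - \frac{c^{\frac{3}{2}} l + c}{9} = - \frac{l c^{\frac{3}{2}} + c}{9} = - \frac{c + l c^{\frac{3}{2}}}{9} = - \frac{c}{9} - \frac{l c^{\frac{3}{2}}}{9}$)
$H{\left(-5,5 \right)} 2257 = \left(\left(- \frac{1}{9}\right) \left(-5\right) - \frac{5 \left(-5\right)^{\frac{3}{2}}}{9}\right) 2257 = \left(\frac{5}{9} - \frac{5 \left(- 5 i \sqrt{5}\right)}{9}\right) 2257 = \left(\frac{5}{9} + \frac{25 i \sqrt{5}}{9}\right) 2257 = \frac{11285}{9} + \frac{56425 i \sqrt{5}}{9}$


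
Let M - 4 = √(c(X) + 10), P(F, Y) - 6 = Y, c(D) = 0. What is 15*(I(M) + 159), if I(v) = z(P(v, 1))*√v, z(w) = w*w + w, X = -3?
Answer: 2385 + 840*√(4 + √10) ≈ 4633.0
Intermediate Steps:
P(F, Y) = 6 + Y
z(w) = w + w² (z(w) = w² + w = w + w²)
M = 4 + √10 (M = 4 + √(0 + 10) = 4 + √10 ≈ 7.1623)
I(v) = 56*√v (I(v) = ((6 + 1)*(1 + (6 + 1)))*√v = (7*(1 + 7))*√v = (7*8)*√v = 56*√v)
15*(I(M) + 159) = 15*(56*√(4 + √10) + 159) = 15*(159 + 56*√(4 + √10)) = 2385 + 840*√(4 + √10)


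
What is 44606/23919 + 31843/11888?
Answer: 1291928845/284349072 ≈ 4.5435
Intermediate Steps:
44606/23919 + 31843/11888 = 1291928845/284349072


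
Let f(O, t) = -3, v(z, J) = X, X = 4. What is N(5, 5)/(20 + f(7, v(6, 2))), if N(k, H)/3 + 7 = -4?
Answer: -33/17 ≈ -1.9412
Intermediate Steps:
v(z, J) = 4
N(k, H) = -33 (N(k, H) = -21 + 3*(-4) = -21 - 12 = -33)
N(5, 5)/(20 + f(7, v(6, 2))) = -33/(20 - 3) = -33/17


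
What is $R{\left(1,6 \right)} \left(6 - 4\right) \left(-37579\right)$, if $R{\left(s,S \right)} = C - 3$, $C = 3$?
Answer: $0$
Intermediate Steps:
$R{\left(s,S \right)} = 0$ ($R{\left(s,S \right)} = 3 - 3 = 0$)
$R{\left(1,6 \right)} \left(6 - 4\right) \left(-37579\right) = 0 \left(6 - 4\right) \left(-37579\right) = 0 \cdot 2 \left(-37579\right) = 0 \left(-37579\right) = 0$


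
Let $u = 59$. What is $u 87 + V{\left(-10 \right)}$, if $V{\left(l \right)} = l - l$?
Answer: $5133$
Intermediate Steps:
$V{\left(l \right)} = 0$
$u 87 + V{\left(-10 \right)} = 59 \cdot 87 + 0 = 5133 + 0 = 5133$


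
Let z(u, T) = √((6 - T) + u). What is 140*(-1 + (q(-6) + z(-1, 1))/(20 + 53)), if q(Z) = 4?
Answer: -9380/73 ≈ -128.49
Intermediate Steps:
z(u, T) = √(6 + u - T)
140*(-1 + (q(-6) + z(-1, 1))/(20 + 53)) = 140*(-1 + (4 + √(6 - 1 - 1*1))/(20 + 53)) = 140*(-1 + (4 + √(6 - 1 - 1))/73) = 140*(-1 + (4 + √4)*(1/73)) = 140*(-1 + (4 + 2)*(1/73)) = 140*(-1 + 6*(1/73)) = 140*(-1 + 6/73) = 140*(-67/73) = -9380/73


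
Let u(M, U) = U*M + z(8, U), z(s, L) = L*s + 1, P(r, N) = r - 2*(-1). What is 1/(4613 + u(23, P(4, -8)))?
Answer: 1/4800 ≈ 0.00020833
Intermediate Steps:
P(r, N) = 2 + r (P(r, N) = r + 2 = 2 + r)
z(s, L) = 1 + L*s
u(M, U) = 1 + 8*U + M*U (u(M, U) = U*M + (1 + U*8) = M*U + (1 + 8*U) = 1 + 8*U + M*U)
1/(4613 + u(23, P(4, -8))) = 1/(4613 + (1 + 8*(2 + 4) + 23*(2 + 4))) = 1/(4613 + (1 + 8*6 + 23*6)) = 1/(4613 + (1 + 48 + 138)) = 1/(4613 + 187) = 1/4800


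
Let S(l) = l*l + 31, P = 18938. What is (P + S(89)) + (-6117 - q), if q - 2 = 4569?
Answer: 16202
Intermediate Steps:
q = 4571 (q = 2 + 4569 = 4571)
S(l) = 31 + l² (S(l) = l² + 31 = 31 + l²)
(P + S(89)) + (-6117 - q) = (18938 + (31 + 89²)) + (-6117 - 1*4571) = (18938 + (31 + 7921)) + (-6117 - 4571) = (18938 + 7952) - 10688 = 26890 - 10688 = 16202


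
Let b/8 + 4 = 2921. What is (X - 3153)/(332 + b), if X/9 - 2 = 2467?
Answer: 4767/5917 ≈ 0.80564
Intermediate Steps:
b = 23336 (b = -32 + 8*2921 = -32 + 23368 = 23336)
X = 22221 (X = 18 + 9*2467 = 18 + 22203 = 22221)
(X - 3153)/(332 + b) = (22221 - 3153)/(332 + 23336) = 19068/23668 = 19068*(1/23668) = 4767/5917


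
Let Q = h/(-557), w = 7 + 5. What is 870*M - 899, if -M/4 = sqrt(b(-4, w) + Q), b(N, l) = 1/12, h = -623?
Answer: -899 - 580*sqrt(13423143)/557 ≈ -4714.0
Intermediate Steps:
w = 12
Q = 623/557 (Q = -623/(-557) = -623*(-1/557) = 623/557 ≈ 1.1185)
b(N, l) = 1/12
M = -2*sqrt(13423143)/1671 (M = -4*sqrt(1/12 + 623/557) = -2*sqrt(13423143)/1671 ≈ -4.3851)
870*M - 899 = 870*(-2*sqrt(13423143)/1671) - 899 = -580*sqrt(13423143)/557 - 899 = -899 - 580*sqrt(13423143)/557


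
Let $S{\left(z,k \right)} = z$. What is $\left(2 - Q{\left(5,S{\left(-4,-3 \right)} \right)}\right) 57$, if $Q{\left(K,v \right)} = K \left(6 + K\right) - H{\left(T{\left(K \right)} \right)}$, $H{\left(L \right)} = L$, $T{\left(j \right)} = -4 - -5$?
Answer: $-2964$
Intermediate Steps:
$T{\left(j \right)} = 1$ ($T{\left(j \right)} = -4 + 5 = 1$)
$Q{\left(K,v \right)} = -1 + K \left(6 + K\right)$ ($Q{\left(K,v \right)} = K \left(6 + K\right) - 1 = -1 + K \left(6 + K\right)$)
$\left(2 - Q{\left(5,S{\left(-4,-3 \right)} \right)}\right) 57 = \left(2 - \left(-1 + 5^{2} + 6 \cdot 5\right)\right) 57 = \left(2 - \left(-1 + 25 + 30\right)\right) 57 = \left(2 - 54\right) 57 = \left(-52\right) 57 = -2964$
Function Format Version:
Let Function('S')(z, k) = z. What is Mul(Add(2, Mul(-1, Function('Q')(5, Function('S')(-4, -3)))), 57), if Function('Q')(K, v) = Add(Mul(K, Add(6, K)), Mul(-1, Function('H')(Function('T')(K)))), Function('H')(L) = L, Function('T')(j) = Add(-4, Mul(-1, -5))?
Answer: -2964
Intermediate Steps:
Function('T')(j) = 1 (Function('T')(j) = Add(-4, 5) = 1)
Function('Q')(K, v) = Add(-1, Mul(K, Add(6, K))) (Function('Q')(K, v) = Add(Mul(K, Add(6, K)), Mul(-1, 1)) = Add(Mul(K, Add(6, K)), -1) = Add(-1, Mul(K, Add(6, K))))
Mul(Add(2, Mul(-1, Function('Q')(5, Function('S')(-4, -3)))), 57) = Mul(Add(2, Mul(-1, Add(-1, Pow(5, 2), Mul(6, 5)))), 57) = Mul(Add(2, Mul(-1, Add(-1, 25, 30))), 57) = Mul(Add(2, Mul(-1, 54)), 57) = Mul(Add(2, -54), 57) = Mul(-52, 57) = -2964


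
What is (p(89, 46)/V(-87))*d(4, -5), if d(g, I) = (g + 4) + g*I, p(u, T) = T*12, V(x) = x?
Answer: 2208/29 ≈ 76.138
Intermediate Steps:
p(u, T) = 12*T
d(g, I) = 4 + g + I*g (d(g, I) = (4 + g) + I*g = 4 + g + I*g)
(p(89, 46)/V(-87))*d(4, -5) = ((12*46)/(-87))*(4 + 4 - 5*4) = (552*(-1/87))*(4 + 4 - 20) = -184/29*(-12) = 2208/29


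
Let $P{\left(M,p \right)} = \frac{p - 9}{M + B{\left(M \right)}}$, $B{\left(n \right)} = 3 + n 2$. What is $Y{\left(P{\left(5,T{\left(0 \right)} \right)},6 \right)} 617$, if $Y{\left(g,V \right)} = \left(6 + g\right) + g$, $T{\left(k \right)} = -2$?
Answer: $\frac{26531}{9} \approx 2947.9$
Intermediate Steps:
$B{\left(n \right)} = 3 + 2 n$
$P{\left(M,p \right)} = \frac{-9 + p}{3 + 3 M}$ ($P{\left(M,p \right)} = \frac{p - 9}{M + \left(3 + 2 M\right)} = \frac{p - 9}{3 + 3 M} = \frac{-9 + p}{3 + 3 M}$)
$Y{\left(g,V \right)} = 6 + 2 g$
$Y{\left(P{\left(5,T{\left(0 \right)} \right)},6 \right)} 617 = \left(6 + 2 \frac{-9 - 2}{3 \left(1 + 5\right)}\right) 617 = \left(6 + 2 \cdot \frac{1}{3} \cdot \frac{1}{6} \left(-11\right)\right) 617 = \left(6 + 2 \left(- \frac{11}{18}\right)\right) 617 = \left(6 - \frac{11}{9}\right) 617 = \frac{43}{9} \cdot 617 = \frac{26531}{9}$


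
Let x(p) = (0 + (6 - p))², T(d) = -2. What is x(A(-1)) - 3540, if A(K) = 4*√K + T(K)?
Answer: -3492 - 64*I ≈ -3492.0 - 64.0*I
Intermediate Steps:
A(K) = -2 + 4*√K (A(K) = 4*√K - 2 = -2 + 4*√K)
x(p) = (6 - p)²
x(A(-1)) - 3540 = (-6 + (-2 + 4*√(-1)))² - 3540 = (-6 + (-2 + 4*I))² - 3540 = (-8 + 4*I)² - 3540 = -3540 + (-8 + 4*I)²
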